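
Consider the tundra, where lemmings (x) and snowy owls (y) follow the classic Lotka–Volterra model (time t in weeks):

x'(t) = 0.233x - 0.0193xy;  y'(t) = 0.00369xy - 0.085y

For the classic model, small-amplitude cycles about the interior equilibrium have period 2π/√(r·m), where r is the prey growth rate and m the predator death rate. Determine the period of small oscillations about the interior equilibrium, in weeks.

Here r = 0.233 and m = 0.085, so r·m = 0.0198.
ω = √0.0198 = 0.141 per week, hence T = 2π/ω ≈ 44.6 weeks.

T ≈ 44.6 weeks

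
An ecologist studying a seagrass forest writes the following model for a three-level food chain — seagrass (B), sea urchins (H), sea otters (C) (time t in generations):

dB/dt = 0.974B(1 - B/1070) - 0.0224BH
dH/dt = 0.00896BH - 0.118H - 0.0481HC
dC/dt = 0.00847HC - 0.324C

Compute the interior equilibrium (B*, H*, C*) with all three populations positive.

B* ≈ 129, H* ≈ 38.3, C* ≈ 21.5

From dC/dt = 0: 0.00847H* = 0.324, so H* = 38.3.
From dB/dt = 0: 0.974(1 - B*/1070) = 0.0224·38.3, giving B* = 1070·(1 - 0.88) = 129.
From dH/dt = 0: 0.00896·129 - 0.118 = 0.0481C*, so C* = 1.04/0.0481 = 21.5.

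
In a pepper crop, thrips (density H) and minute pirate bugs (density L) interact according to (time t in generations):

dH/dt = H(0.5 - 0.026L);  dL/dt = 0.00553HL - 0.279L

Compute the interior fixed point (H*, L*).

H* ≈ 50.5, L* ≈ 19.2

Set dL/dt = 0 with L > 0: 0.00553H - 0.279 = 0, so H* = 0.279/0.00553 = 50.5.
Set dH/dt = 0 with H > 0: 0.5 - 0.026L = 0, so L* = 0.5/0.026 = 19.2.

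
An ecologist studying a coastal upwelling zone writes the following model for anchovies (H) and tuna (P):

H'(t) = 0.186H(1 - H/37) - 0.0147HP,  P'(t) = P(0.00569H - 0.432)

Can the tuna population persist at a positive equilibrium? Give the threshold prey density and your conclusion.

Threshold H = 75.9; K < 75.9, so no, the predator goes extinct.

The predator equation gives dP/dt > 0 only when H > 0.432/0.00569 = 75.9.
Without the predator, H → K = 37. Since 37 < 75.9, the predator cannot invade.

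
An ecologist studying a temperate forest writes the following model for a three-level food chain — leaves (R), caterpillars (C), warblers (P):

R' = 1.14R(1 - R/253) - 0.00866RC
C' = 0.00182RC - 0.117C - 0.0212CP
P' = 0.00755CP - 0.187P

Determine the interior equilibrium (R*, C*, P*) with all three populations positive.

R* ≈ 205, C* ≈ 24.8, P* ≈ 12.1

From dP/dt = 0: 0.00755C* = 0.187, so C* = 24.8.
From dR/dt = 0: 1.14(1 - R*/253) = 0.00866·24.8, giving R* = 253·(1 - 0.188) = 205.
From dC/dt = 0: 0.00182·205 - 0.117 = 0.0212P*, so P* = 0.257/0.0212 = 12.1.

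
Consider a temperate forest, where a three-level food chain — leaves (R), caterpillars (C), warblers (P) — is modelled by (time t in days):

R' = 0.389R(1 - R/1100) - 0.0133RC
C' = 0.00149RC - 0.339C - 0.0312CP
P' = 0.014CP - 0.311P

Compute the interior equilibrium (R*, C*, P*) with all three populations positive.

R* ≈ 265, C* ≈ 22.2, P* ≈ 1.77

From dP/dt = 0: 0.014C* = 0.311, so C* = 22.2.
From dR/dt = 0: 0.389(1 - R*/1100) = 0.0133·22.2, giving R* = 1100·(1 - 0.76) = 265.
From dC/dt = 0: 0.00149·265 - 0.339 = 0.0312P*, so P* = 0.0552/0.0312 = 1.77.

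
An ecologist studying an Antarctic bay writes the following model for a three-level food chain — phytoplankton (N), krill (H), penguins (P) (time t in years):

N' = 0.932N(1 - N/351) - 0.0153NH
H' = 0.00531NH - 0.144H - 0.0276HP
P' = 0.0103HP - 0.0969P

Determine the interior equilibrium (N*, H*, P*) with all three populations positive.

From dP/dt = 0: 0.0103H* = 0.0969, so H* = 9.41.
From dN/dt = 0: 0.932(1 - N*/351) = 0.0153·9.41, giving N* = 351·(1 - 0.154) = 297.
From dH/dt = 0: 0.00531·297 - 0.144 = 0.0276P*, so P* = 1.43/0.0276 = 51.9.

N* ≈ 297, H* ≈ 9.41, P* ≈ 51.9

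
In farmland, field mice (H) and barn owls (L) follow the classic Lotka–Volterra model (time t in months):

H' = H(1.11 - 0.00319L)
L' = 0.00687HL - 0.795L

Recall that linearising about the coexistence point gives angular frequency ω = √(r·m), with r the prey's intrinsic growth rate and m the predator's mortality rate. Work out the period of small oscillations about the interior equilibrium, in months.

T ≈ 6.69 months

Here r = 1.11 and m = 0.795, so r·m = 0.882.
ω = √0.882 = 0.939 per month, hence T = 2π/ω ≈ 6.69 months.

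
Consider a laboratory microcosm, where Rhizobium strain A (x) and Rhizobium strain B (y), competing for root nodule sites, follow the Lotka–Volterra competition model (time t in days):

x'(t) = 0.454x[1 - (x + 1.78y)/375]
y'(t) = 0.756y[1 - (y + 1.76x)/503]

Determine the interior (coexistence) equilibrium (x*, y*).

Setting both brackets to zero gives the nullclines x + 1.78y = 375 and 1.76x + y = 503.
Substituting y = 503 - 1.76x into the first: x(1 - 1.78·1.76) = 375 - 1.78·503.
So x* = -520/-2.13 = 244, and then y* = 503 - 1.76·244 = 73.6.

x* ≈ 244, y* ≈ 73.6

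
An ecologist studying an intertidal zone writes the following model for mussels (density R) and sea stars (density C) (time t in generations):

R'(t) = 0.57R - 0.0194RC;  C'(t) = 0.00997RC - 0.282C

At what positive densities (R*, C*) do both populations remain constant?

Set dC/dt = 0 with C > 0: 0.00997R - 0.282 = 0, so R* = 0.282/0.00997 = 28.3.
Set dR/dt = 0 with R > 0: 0.57 - 0.0194C = 0, so C* = 0.57/0.0194 = 29.4.

R* ≈ 28.3, C* ≈ 29.4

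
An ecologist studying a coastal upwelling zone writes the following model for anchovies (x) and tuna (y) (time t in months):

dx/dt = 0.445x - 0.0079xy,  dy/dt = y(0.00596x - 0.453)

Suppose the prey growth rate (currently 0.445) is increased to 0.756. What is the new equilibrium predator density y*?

y* ≈ 95.7

At the interior fixed point, setting dx/dt = 0 with x > 0 fixes y* = (prey growth rate)/(xy coefficient) — independent of the other coefficients.
With the change, y* = 0.756/0.0079 = 95.7; it rises from 56.3.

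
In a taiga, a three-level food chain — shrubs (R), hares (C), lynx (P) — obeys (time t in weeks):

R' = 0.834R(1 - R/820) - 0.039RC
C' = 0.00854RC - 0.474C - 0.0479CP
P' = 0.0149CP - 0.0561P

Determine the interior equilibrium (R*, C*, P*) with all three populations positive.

From dP/dt = 0: 0.0149C* = 0.0561, so C* = 3.77.
From dR/dt = 0: 0.834(1 - R*/820) = 0.039·3.77, giving R* = 820·(1 - 0.176) = 676.
From dC/dt = 0: 0.00854·676 - 0.474 = 0.0479P*, so P* = 5.3/0.0479 = 111.

R* ≈ 676, C* ≈ 3.77, P* ≈ 111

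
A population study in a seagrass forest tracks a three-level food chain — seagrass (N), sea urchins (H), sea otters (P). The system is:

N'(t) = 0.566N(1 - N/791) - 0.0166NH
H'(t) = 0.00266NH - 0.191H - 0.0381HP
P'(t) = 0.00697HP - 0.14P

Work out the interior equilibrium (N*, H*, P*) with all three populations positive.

From dP/dt = 0: 0.00697H* = 0.14, so H* = 20.1.
From dN/dt = 0: 0.566(1 - N*/791) = 0.0166·20.1, giving N* = 791·(1 - 0.589) = 325.
From dH/dt = 0: 0.00266·325 - 0.191 = 0.0381P*, so P* = 0.674/0.0381 = 17.7.

N* ≈ 325, H* ≈ 20.1, P* ≈ 17.7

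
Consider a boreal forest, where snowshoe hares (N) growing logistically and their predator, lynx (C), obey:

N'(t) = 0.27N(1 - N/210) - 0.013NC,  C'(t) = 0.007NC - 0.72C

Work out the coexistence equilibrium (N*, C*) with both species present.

From dC/dt = 0 with C > 0: 0.007N* = 0.72, so N* = 103.
Substitute into dN/dt = 0: 0.27(1 - 103/210) = 0.013C*.
The bracket is 0.51, giving C* = 0.138/0.013 = 10.6.

N* ≈ 103, C* ≈ 10.6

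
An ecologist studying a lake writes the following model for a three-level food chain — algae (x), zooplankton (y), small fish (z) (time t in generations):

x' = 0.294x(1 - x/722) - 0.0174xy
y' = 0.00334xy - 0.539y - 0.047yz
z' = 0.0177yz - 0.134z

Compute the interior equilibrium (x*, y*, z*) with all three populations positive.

x* ≈ 399, y* ≈ 7.57, z* ≈ 16.9

From dz/dt = 0: 0.0177y* = 0.134, so y* = 7.57.
From dx/dt = 0: 0.294(1 - x*/722) = 0.0174·7.57, giving x* = 722·(1 - 0.448) = 399.
From dy/dt = 0: 0.00334·399 - 0.539 = 0.047z*, so z* = 0.792/0.047 = 16.9.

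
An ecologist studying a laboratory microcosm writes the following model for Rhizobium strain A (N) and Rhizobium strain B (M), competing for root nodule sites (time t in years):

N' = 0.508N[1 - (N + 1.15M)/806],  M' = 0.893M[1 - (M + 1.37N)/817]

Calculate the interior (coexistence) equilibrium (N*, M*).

Setting both brackets to zero gives the nullclines N + 1.15M = 806 and 1.37N + M = 817.
Substituting M = 817 - 1.37N into the first: N(1 - 1.15·1.37) = 806 - 1.15·817.
So N* = -134/-0.575 = 232, and then M* = 817 - 1.37·232 = 499.

N* ≈ 232, M* ≈ 499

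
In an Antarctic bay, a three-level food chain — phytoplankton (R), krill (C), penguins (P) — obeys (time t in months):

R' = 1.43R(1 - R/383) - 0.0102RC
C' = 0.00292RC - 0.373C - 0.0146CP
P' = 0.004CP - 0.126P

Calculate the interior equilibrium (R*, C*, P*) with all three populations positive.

R* ≈ 297, C* ≈ 31.5, P* ≈ 33.8

From dP/dt = 0: 0.004C* = 0.126, so C* = 31.5.
From dR/dt = 0: 1.43(1 - R*/383) = 0.0102·31.5, giving R* = 383·(1 - 0.225) = 297.
From dC/dt = 0: 0.00292·297 - 0.373 = 0.0146P*, so P* = 0.494/0.0146 = 33.8.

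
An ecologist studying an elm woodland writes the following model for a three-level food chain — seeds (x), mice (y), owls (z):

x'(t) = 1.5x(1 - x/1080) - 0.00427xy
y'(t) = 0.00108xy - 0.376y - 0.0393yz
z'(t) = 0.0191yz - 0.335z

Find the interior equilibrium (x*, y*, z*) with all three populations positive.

x* ≈ 1030, y* ≈ 17.5, z* ≈ 18.6

From dz/dt = 0: 0.0191y* = 0.335, so y* = 17.5.
From dx/dt = 0: 1.5(1 - x*/1080) = 0.00427·17.5, giving x* = 1080·(1 - 0.0499) = 1030.
From dy/dt = 0: 0.00108·1030 - 0.376 = 0.0393z*, so z* = 0.732/0.0393 = 18.6.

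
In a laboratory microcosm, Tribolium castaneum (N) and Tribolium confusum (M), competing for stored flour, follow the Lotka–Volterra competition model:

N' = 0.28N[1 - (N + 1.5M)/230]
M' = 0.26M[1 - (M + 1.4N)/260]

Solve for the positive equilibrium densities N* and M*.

Setting both brackets to zero gives the nullclines N + 1.5M = 230 and 1.4N + M = 260.
Substituting M = 260 - 1.4N into the first: N(1 - 1.5·1.4) = 230 - 1.5·260.
So N* = -160/-1.1 = 145, and then M* = 260 - 1.4·145 = 56.4.

N* ≈ 145, M* ≈ 56.4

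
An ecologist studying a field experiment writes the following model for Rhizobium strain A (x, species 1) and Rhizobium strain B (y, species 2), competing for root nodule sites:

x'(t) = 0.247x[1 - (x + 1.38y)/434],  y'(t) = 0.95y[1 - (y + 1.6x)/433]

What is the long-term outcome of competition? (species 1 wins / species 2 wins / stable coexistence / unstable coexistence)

Compare the nullcline intercepts: K1/α12 = 434/1.38 = 314 < K2 = 433; K2/α21 = 433/1.6 = 271 < K1 = 434.
Since both are reversed, neither can invade when rare; the interior point is a saddle.

unstable coexistence (outcome depends on initial conditions)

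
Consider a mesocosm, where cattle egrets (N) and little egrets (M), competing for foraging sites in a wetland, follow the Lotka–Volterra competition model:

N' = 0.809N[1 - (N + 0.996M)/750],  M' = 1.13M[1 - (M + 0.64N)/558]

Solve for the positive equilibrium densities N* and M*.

Setting both brackets to zero gives the nullclines N + 0.996M = 750 and 0.64N + M = 558.
Substituting M = 558 - 0.64N into the first: N(1 - 0.996·0.64) = 750 - 0.996·558.
So N* = 194/0.363 = 536, and then M* = 558 - 0.64·536 = 215.

N* ≈ 536, M* ≈ 215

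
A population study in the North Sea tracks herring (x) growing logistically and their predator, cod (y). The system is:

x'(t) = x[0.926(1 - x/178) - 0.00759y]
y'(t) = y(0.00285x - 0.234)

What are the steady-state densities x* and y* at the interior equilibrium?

From dy/dt = 0 with y > 0: 0.00285x* = 0.234, so x* = 82.1.
Substitute into dx/dt = 0: 0.926(1 - 82.1/178) = 0.00759y*.
The bracket is 0.539, giving y* = 0.499/0.00759 = 65.7.

x* ≈ 82.1, y* ≈ 65.7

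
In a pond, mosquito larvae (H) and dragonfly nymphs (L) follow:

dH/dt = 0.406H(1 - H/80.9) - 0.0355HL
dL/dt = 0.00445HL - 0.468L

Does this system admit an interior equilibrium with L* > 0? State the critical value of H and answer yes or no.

Threshold H = 105; K < 105, so no, the predator goes extinct.

The predator equation gives dL/dt > 0 only when H > 0.468/0.00445 = 105.
Without the predator, H → K = 80.9. Since 80.9 < 105, the predator cannot invade.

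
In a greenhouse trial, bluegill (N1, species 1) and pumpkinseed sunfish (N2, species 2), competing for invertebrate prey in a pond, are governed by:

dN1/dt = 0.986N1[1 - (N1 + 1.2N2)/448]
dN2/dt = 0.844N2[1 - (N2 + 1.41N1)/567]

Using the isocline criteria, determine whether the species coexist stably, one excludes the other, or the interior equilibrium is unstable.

Compare the nullcline intercepts: K1/α12 = 448/1.2 = 373 < K2 = 567; K2/α21 = 567/1.41 = 402 < K1 = 448.
Since both are reversed, neither can invade when rare; the interior point is a saddle.

unstable coexistence (outcome depends on initial conditions)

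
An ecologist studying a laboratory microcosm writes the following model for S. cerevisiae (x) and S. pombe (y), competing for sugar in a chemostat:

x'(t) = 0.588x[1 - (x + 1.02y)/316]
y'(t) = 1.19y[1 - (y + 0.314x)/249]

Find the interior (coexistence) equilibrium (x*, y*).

x* ≈ 91.2, y* ≈ 220

Setting both brackets to zero gives the nullclines x + 1.02y = 316 and 0.314x + y = 249.
Substituting y = 249 - 0.314x into the first: x(1 - 1.02·0.314) = 316 - 1.02·249.
So x* = 62/0.68 = 91.2, and then y* = 249 - 0.314·91.2 = 220.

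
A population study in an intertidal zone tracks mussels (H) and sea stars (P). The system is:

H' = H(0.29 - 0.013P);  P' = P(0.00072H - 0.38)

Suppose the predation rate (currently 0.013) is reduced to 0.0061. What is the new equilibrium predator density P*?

P* ≈ 47.5

At the interior fixed point, setting dH/dt = 0 with H > 0 fixes P* = (prey growth rate)/(HP coefficient) — independent of the other coefficients.
With the change, P* = 0.29/0.0061 = 47.5; it rises from 22.3.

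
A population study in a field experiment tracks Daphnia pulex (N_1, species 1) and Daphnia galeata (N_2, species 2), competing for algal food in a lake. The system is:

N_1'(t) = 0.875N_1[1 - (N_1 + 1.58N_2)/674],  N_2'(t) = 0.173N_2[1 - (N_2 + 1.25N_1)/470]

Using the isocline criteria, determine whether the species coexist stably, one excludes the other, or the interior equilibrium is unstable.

Compare the nullcline intercepts: K1/α12 = 674/1.58 = 427 < K2 = 470; K2/α21 = 470/1.25 = 376 < K1 = 674.
Since both are reversed, neither can invade when rare; the interior point is a saddle.

unstable coexistence (outcome depends on initial conditions)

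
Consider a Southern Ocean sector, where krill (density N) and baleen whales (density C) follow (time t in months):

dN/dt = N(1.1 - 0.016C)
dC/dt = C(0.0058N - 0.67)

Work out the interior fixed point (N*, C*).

Set dC/dt = 0 with C > 0: 0.0058N - 0.67 = 0, so N* = 0.67/0.0058 = 116.
Set dN/dt = 0 with N > 0: 1.1 - 0.016C = 0, so C* = 1.1/0.016 = 68.8.

N* ≈ 116, C* ≈ 68.8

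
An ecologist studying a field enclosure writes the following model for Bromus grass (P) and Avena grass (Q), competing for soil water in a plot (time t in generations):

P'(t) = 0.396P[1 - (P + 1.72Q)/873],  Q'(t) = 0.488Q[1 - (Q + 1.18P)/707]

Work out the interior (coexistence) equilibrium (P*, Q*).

Setting both brackets to zero gives the nullclines P + 1.72Q = 873 and 1.18P + Q = 707.
Substituting Q = 707 - 1.18P into the first: P(1 - 1.72·1.18) = 873 - 1.72·707.
So P* = -343/-1.03 = 333, and then Q* = 707 - 1.18·333 = 314.

P* ≈ 333, Q* ≈ 314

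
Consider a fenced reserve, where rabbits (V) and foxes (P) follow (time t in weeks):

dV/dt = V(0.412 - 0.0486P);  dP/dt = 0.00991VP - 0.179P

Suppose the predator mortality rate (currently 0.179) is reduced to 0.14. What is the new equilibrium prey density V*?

At the interior fixed point, setting dP/dt = 0 with P > 0 fixes V* = (predator death rate)/(VP coefficient) — independent of the other coefficients.
With the change, V* = 0.14/0.00991 = 14.1; it falls from 18.1.

V* ≈ 14.1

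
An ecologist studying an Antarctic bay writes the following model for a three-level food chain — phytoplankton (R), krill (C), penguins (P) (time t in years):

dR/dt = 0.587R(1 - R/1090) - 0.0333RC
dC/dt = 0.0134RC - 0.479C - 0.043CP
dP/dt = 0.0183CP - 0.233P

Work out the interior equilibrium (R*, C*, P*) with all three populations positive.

R* ≈ 303, C* ≈ 12.7, P* ≈ 83.2

From dP/dt = 0: 0.0183C* = 0.233, so C* = 12.7.
From dR/dt = 0: 0.587(1 - R*/1090) = 0.0333·12.7, giving R* = 1090·(1 - 0.722) = 303.
From dC/dt = 0: 0.0134·303 - 0.479 = 0.043P*, so P* = 3.58/0.043 = 83.2.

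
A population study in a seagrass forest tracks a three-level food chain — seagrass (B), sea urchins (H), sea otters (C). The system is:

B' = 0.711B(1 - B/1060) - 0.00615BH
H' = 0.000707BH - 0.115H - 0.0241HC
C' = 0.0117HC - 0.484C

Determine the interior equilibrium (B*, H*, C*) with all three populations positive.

From dC/dt = 0: 0.0117H* = 0.484, so H* = 41.4.
From dB/dt = 0: 0.711(1 - B*/1060) = 0.00615·41.4, giving B* = 1060·(1 - 0.358) = 681.
From dH/dt = 0: 0.000707·681 - 0.115 = 0.0241C*, so C* = 0.366/0.0241 = 15.2.

B* ≈ 681, H* ≈ 41.4, C* ≈ 15.2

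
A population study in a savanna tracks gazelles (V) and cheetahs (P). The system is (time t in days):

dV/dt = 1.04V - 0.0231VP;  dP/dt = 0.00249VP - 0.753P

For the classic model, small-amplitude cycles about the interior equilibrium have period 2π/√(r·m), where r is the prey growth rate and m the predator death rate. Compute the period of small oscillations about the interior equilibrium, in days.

T ≈ 7.1 days

Here r = 1.04 and m = 0.753, so r·m = 0.783.
ω = √0.783 = 0.885 per day, hence T = 2π/ω ≈ 7.1 days.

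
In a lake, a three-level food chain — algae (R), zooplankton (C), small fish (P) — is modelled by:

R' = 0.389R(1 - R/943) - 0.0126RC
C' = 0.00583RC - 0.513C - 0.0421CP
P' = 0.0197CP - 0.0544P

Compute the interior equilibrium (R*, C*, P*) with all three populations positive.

From dP/dt = 0: 0.0197C* = 0.0544, so C* = 2.76.
From dR/dt = 0: 0.389(1 - R*/943) = 0.0126·2.76, giving R* = 943·(1 - 0.0894) = 859.
From dC/dt = 0: 0.00583·859 - 0.513 = 0.0421P*, so P* = 4.49/0.0421 = 107.

R* ≈ 859, C* ≈ 2.76, P* ≈ 107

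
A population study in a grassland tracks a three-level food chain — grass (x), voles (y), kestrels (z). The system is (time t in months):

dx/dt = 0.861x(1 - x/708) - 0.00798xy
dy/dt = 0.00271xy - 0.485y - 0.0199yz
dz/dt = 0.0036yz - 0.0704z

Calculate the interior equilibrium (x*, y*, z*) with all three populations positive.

x* ≈ 580, y* ≈ 19.6, z* ≈ 54.6

From dz/dt = 0: 0.0036y* = 0.0704, so y* = 19.6.
From dx/dt = 0: 0.861(1 - x*/708) = 0.00798·19.6, giving x* = 708·(1 - 0.181) = 580.
From dy/dt = 0: 0.00271·580 - 0.485 = 0.0199z*, so z* = 1.09/0.0199 = 54.6.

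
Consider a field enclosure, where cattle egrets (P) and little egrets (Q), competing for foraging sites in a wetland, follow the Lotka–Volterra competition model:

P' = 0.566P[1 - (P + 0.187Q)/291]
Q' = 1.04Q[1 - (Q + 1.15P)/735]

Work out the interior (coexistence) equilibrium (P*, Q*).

Setting both brackets to zero gives the nullclines P + 0.187Q = 291 and 1.15P + Q = 735.
Substituting Q = 735 - 1.15P into the first: P(1 - 0.187·1.15) = 291 - 0.187·735.
So P* = 154/0.785 = 196, and then Q* = 735 - 1.15·196 = 510.

P* ≈ 196, Q* ≈ 510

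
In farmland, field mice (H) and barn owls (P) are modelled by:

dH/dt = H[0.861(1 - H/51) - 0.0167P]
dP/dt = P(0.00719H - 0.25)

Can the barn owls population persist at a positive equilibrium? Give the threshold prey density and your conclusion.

The predator equation gives dP/dt > 0 only when H > 0.25/0.00719 = 34.8.
Without the predator, H → K = 51. Since 51 > 34.8, the predator can invade and persist.

Threshold H = 34.8; K > 34.8, so yes, the predator persists.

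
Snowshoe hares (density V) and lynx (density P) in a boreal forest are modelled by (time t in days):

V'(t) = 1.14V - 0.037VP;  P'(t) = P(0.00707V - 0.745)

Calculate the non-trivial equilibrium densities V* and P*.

Set dP/dt = 0 with P > 0: 0.00707V - 0.745 = 0, so V* = 0.745/0.00707 = 105.
Set dV/dt = 0 with V > 0: 1.14 - 0.037P = 0, so P* = 1.14/0.037 = 30.8.

V* ≈ 105, P* ≈ 30.8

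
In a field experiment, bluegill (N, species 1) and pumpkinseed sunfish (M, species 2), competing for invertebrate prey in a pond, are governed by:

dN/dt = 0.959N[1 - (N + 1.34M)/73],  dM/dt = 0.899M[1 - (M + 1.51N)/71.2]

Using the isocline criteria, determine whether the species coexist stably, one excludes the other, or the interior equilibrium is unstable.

unstable coexistence (outcome depends on initial conditions)

Compare the nullcline intercepts: K1/α12 = 73/1.34 = 54.5 < K2 = 71.2; K2/α21 = 71.2/1.51 = 47.2 < K1 = 73.
Since both are reversed, neither can invade when rare; the interior point is a saddle.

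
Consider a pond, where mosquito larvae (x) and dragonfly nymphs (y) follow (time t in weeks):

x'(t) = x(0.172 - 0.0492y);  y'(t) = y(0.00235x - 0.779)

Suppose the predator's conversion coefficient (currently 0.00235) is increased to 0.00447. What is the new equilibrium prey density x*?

x* ≈ 174

At the interior fixed point, setting dy/dt = 0 with y > 0 fixes x* = (predator death rate)/(xy coefficient) — independent of the other coefficients.
With the change, x* = 0.779/0.00447 = 174; it falls from 331.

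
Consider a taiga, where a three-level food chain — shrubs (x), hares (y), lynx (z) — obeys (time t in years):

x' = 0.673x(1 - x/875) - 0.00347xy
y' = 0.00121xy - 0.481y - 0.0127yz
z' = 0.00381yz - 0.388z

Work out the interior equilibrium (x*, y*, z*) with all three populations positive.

From dz/dt = 0: 0.00381y* = 0.388, so y* = 102.
From dx/dt = 0: 0.673(1 - x*/875) = 0.00347·102, giving x* = 875·(1 - 0.525) = 416.
From dy/dt = 0: 0.00121·416 - 0.481 = 0.0127z*, so z* = 0.0218/0.0127 = 1.72.

x* ≈ 416, y* ≈ 102, z* ≈ 1.72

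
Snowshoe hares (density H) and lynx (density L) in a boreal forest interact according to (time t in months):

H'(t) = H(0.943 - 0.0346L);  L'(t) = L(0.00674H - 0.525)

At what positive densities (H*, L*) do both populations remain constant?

Set dL/dt = 0 with L > 0: 0.00674H - 0.525 = 0, so H* = 0.525/0.00674 = 77.9.
Set dH/dt = 0 with H > 0: 0.943 - 0.0346L = 0, so L* = 0.943/0.0346 = 27.3.

H* ≈ 77.9, L* ≈ 27.3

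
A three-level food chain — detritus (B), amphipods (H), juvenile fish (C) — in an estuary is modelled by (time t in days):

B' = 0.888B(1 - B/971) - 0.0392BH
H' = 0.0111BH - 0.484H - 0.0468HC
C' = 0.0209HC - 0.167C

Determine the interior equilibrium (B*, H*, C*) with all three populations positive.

From dC/dt = 0: 0.0209H* = 0.167, so H* = 7.99.
From dB/dt = 0: 0.888(1 - B*/971) = 0.0392·7.99, giving B* = 971·(1 - 0.353) = 628.
From dH/dt = 0: 0.0111·628 - 0.484 = 0.0468C*, so C* = 6.49/0.0468 = 139.

B* ≈ 628, H* ≈ 7.99, C* ≈ 139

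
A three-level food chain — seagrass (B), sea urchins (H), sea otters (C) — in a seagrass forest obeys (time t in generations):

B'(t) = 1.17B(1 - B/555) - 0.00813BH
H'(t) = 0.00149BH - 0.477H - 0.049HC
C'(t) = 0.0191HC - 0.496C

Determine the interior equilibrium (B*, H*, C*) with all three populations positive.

B* ≈ 455, H* ≈ 26, C* ≈ 4.1

From dC/dt = 0: 0.0191H* = 0.496, so H* = 26.
From dB/dt = 0: 1.17(1 - B*/555) = 0.00813·26, giving B* = 555·(1 - 0.18) = 455.
From dH/dt = 0: 0.00149·455 - 0.477 = 0.049C*, so C* = 0.201/0.049 = 4.1.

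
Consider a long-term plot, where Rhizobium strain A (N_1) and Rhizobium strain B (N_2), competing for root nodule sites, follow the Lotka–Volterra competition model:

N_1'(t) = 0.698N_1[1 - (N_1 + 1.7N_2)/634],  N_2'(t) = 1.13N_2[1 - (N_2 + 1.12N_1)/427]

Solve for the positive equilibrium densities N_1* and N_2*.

N_1* ≈ 102, N_2* ≈ 313

Setting both brackets to zero gives the nullclines N_1 + 1.7N_2 = 634 and 1.12N_1 + N_2 = 427.
Substituting N_2 = 427 - 1.12N_1 into the first: N_1(1 - 1.7·1.12) = 634 - 1.7·427.
So N_1* = -91.9/-0.904 = 102, and then N_2* = 427 - 1.12·102 = 313.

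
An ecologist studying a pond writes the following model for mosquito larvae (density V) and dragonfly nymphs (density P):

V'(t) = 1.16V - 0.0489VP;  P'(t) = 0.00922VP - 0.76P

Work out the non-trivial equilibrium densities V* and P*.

Set dP/dt = 0 with P > 0: 0.00922V - 0.76 = 0, so V* = 0.76/0.00922 = 82.4.
Set dV/dt = 0 with V > 0: 1.16 - 0.0489P = 0, so P* = 1.16/0.0489 = 23.7.

V* ≈ 82.4, P* ≈ 23.7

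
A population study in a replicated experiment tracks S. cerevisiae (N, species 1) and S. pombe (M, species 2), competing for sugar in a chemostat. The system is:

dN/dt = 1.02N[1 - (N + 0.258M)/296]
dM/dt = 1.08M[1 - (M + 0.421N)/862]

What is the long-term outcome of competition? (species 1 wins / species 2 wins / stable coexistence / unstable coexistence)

stable coexistence

Compare the nullcline intercepts: K1/α12 = 296/0.258 = 1150 > K2 = 862; K2/α21 = 862/0.421 = 2050 > K1 = 296.
Since both inequalities hold, each species can invade when rare, so the interior equilibrium is stable.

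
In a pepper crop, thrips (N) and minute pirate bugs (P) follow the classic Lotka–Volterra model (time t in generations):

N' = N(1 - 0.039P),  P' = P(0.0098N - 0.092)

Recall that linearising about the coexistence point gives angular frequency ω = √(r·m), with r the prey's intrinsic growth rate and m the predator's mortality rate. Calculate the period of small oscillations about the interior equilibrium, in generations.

Here r = 1 and m = 0.092, so r·m = 0.092.
ω = √0.092 = 0.303 per generation, hence T = 2π/ω ≈ 20.7 generations.

T ≈ 20.7 generations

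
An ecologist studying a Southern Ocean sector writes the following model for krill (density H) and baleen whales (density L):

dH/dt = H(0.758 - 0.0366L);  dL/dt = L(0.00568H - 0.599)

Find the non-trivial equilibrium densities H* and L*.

H* ≈ 105, L* ≈ 20.7

Set dL/dt = 0 with L > 0: 0.00568H - 0.599 = 0, so H* = 0.599/0.00568 = 105.
Set dH/dt = 0 with H > 0: 0.758 - 0.0366L = 0, so L* = 0.758/0.0366 = 20.7.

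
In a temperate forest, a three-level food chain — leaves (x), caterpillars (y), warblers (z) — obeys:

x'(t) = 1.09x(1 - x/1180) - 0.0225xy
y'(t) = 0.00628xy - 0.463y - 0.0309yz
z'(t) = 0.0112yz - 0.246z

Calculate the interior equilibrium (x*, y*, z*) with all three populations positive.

From dz/dt = 0: 0.0112y* = 0.246, so y* = 22.
From dx/dt = 0: 1.09(1 - x*/1180) = 0.0225·22, giving x* = 1180·(1 - 0.453) = 645.
From dy/dt = 0: 0.00628·645 - 0.463 = 0.0309z*, so z* = 3.59/0.0309 = 116.

x* ≈ 645, y* ≈ 22, z* ≈ 116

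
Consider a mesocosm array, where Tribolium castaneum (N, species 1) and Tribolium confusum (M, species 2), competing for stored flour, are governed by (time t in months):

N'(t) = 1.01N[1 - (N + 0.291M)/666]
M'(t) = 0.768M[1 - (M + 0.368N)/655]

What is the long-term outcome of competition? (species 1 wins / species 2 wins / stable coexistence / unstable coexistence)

stable coexistence

Compare the nullcline intercepts: K1/α12 = 666/0.291 = 2290 > K2 = 655; K2/α21 = 655/0.368 = 1780 > K1 = 666.
Since both inequalities hold, each species can invade when rare, so the interior equilibrium is stable.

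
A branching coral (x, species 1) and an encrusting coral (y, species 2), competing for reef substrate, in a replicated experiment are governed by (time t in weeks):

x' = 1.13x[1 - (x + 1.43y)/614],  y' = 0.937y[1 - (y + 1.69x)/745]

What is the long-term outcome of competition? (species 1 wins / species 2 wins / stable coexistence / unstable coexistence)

Compare the nullcline intercepts: K1/α12 = 614/1.43 = 429 < K2 = 745; K2/α21 = 745/1.69 = 441 < K1 = 614.
Since both are reversed, neither can invade when rare; the interior point is a saddle.

unstable coexistence (outcome depends on initial conditions)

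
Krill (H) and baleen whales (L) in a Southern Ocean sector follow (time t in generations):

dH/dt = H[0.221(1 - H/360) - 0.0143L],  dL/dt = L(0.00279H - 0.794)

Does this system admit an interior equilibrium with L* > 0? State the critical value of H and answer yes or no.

Threshold H = 285; K > 285, so yes, the predator persists.

The predator equation gives dL/dt > 0 only when H > 0.794/0.00279 = 285.
Without the predator, H → K = 360. Since 360 > 285, the predator can invade and persist.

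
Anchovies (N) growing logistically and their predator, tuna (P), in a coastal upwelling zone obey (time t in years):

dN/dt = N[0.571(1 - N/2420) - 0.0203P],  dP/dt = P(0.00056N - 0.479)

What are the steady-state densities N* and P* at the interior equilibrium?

N* ≈ 855, P* ≈ 18.2

From dP/dt = 0 with P > 0: 0.00056N* = 0.479, so N* = 855.
Substitute into dN/dt = 0: 0.571(1 - 855/2420) = 0.0203P*.
The bracket is 0.647, giving P* = 0.369/0.0203 = 18.2.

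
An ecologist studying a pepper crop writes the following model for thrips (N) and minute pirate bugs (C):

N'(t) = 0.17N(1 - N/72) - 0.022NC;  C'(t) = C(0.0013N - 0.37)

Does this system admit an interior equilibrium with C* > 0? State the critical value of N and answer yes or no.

The predator equation gives dC/dt > 0 only when N > 0.37/0.0013 = 285.
Without the predator, N → K = 72. Since 72 < 285, the predator cannot invade.

Threshold N = 285; K < 285, so no, the predator goes extinct.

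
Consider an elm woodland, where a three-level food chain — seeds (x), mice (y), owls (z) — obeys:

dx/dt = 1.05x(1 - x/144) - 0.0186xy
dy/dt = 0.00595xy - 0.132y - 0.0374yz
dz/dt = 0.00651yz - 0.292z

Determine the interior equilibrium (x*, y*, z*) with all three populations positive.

From dz/dt = 0: 0.00651y* = 0.292, so y* = 44.9.
From dx/dt = 0: 1.05(1 - x*/144) = 0.0186·44.9, giving x* = 144·(1 - 0.795) = 29.6.
From dy/dt = 0: 0.00595·29.6 - 0.132 = 0.0374z*, so z* = 0.044/0.0374 = 1.18.

x* ≈ 29.6, y* ≈ 44.9, z* ≈ 1.18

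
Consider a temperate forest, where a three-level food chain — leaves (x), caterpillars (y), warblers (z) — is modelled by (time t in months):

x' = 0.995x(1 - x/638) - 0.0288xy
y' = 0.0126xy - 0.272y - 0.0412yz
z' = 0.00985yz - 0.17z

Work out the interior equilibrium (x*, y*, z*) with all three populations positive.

From dz/dt = 0: 0.00985y* = 0.17, so y* = 17.3.
From dx/dt = 0: 0.995(1 - x*/638) = 0.0288·17.3, giving x* = 638·(1 - 0.5) = 319.
From dy/dt = 0: 0.0126·319 - 0.272 = 0.0412z*, so z* = 3.75/0.0412 = 91.

x* ≈ 319, y* ≈ 17.3, z* ≈ 91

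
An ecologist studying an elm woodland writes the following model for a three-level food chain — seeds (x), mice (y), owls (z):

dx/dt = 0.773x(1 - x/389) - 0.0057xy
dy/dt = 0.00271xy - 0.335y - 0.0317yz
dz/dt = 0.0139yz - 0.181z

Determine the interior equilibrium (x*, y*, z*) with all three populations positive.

x* ≈ 352, y* ≈ 13, z* ≈ 19.5

From dz/dt = 0: 0.0139y* = 0.181, so y* = 13.
From dx/dt = 0: 0.773(1 - x*/389) = 0.0057·13, giving x* = 389·(1 - 0.096) = 352.
From dy/dt = 0: 0.00271·352 - 0.335 = 0.0317z*, so z* = 0.618/0.0317 = 19.5.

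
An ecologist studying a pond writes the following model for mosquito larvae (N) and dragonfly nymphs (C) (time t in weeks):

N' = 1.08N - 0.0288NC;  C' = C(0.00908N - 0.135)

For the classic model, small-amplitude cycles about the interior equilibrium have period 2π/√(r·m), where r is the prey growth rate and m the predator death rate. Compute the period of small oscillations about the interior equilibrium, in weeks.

T ≈ 16.5 weeks

Here r = 1.08 and m = 0.135, so r·m = 0.146.
ω = √0.146 = 0.382 per week, hence T = 2π/ω ≈ 16.5 weeks.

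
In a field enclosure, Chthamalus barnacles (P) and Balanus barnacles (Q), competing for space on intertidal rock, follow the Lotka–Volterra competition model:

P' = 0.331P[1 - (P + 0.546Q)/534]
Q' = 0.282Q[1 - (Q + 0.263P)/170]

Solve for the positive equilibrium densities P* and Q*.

Setting both brackets to zero gives the nullclines P + 0.546Q = 534 and 0.263P + Q = 170.
Substituting Q = 170 - 0.263P into the first: P(1 - 0.546·0.263) = 534 - 0.546·170.
So P* = 441/0.856 = 515, and then Q* = 170 - 0.263·515 = 34.5.

P* ≈ 515, Q* ≈ 34.5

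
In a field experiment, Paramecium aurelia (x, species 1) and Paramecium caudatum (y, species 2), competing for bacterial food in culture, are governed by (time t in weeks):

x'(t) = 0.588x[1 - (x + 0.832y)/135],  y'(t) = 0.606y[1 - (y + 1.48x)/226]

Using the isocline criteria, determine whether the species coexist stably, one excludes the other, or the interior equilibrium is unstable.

species 2 excludes species 1

Compare the nullcline intercepts: K1/α12 = 135/0.832 = 162 < K2 = 226; K2/α21 = 226/1.48 = 153 > K1 = 135.
Since the inequalities point opposite ways, species 2 can invade but species 1 cannot.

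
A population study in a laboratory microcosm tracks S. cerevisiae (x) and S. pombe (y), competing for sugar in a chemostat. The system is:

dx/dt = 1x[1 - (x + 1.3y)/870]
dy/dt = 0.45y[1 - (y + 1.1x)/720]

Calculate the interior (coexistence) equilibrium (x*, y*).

Setting both brackets to zero gives the nullclines x + 1.3y = 870 and 1.1x + y = 720.
Substituting y = 720 - 1.1x into the first: x(1 - 1.3·1.1) = 870 - 1.3·720.
So x* = -66/-0.43 = 153, and then y* = 720 - 1.1·153 = 551.

x* ≈ 153, y* ≈ 551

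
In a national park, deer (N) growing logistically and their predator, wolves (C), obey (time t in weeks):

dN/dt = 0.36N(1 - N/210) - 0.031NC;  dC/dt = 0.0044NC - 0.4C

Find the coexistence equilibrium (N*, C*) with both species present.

N* ≈ 90.9, C* ≈ 6.59

From dC/dt = 0 with C > 0: 0.0044N* = 0.4, so N* = 90.9.
Substitute into dN/dt = 0: 0.36(1 - 90.9/210) = 0.031C*.
The bracket is 0.567, giving C* = 0.204/0.031 = 6.59.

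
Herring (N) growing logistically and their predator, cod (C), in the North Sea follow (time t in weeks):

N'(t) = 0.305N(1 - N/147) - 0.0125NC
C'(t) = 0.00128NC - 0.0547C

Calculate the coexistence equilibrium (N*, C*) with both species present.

From dC/dt = 0 with C > 0: 0.00128N* = 0.0547, so N* = 42.7.
Substitute into dN/dt = 0: 0.305(1 - 42.7/147) = 0.0125C*.
The bracket is 0.709, giving C* = 0.216/0.0125 = 17.3.

N* ≈ 42.7, C* ≈ 17.3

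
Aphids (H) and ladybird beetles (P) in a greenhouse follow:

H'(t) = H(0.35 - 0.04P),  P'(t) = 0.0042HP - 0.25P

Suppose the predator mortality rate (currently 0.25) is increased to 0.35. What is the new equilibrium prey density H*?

At the interior fixed point, setting dP/dt = 0 with P > 0 fixes H* = (predator death rate)/(HP coefficient) — independent of the other coefficients.
With the change, H* = 0.35/0.0042 = 83.3; it rises from 59.5.

H* ≈ 83.3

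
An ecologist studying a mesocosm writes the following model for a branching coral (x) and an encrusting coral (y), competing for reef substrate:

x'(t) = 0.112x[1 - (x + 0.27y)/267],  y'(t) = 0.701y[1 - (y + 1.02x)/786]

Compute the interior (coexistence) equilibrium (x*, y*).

x* ≈ 75.6, y* ≈ 709

Setting both brackets to zero gives the nullclines x + 0.27y = 267 and 1.02x + y = 786.
Substituting y = 786 - 1.02x into the first: x(1 - 0.27·1.02) = 267 - 0.27·786.
So x* = 54.8/0.725 = 75.6, and then y* = 786 - 1.02·75.6 = 709.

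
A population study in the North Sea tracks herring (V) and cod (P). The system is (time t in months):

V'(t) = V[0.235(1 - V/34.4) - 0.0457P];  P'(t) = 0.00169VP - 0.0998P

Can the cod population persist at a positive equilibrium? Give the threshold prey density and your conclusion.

Threshold V = 59.1; K < 59.1, so no, the predator goes extinct.

The predator equation gives dP/dt > 0 only when V > 0.0998/0.00169 = 59.1.
Without the predator, V → K = 34.4. Since 34.4 < 59.1, the predator cannot invade.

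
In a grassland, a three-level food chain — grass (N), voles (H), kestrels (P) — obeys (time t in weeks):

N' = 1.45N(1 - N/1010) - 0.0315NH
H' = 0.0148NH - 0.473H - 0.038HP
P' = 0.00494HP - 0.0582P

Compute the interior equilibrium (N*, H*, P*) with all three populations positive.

N* ≈ 752, H* ≈ 11.8, P* ≈ 280

From dP/dt = 0: 0.00494H* = 0.0582, so H* = 11.8.
From dN/dt = 0: 1.45(1 - N*/1010) = 0.0315·11.8, giving N* = 1010·(1 - 0.256) = 752.
From dH/dt = 0: 0.0148·752 - 0.473 = 0.038P*, so P* = 10.6/0.038 = 280.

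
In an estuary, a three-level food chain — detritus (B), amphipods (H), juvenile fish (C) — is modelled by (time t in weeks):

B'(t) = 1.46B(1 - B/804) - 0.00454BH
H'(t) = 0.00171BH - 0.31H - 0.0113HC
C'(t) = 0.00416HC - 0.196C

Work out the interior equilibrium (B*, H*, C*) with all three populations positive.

From dC/dt = 0: 0.00416H* = 0.196, so H* = 47.1.
From dB/dt = 0: 1.46(1 - B*/804) = 0.00454·47.1, giving B* = 804·(1 - 0.147) = 686.
From dH/dt = 0: 0.00171·686 - 0.31 = 0.0113C*, so C* = 0.863/0.0113 = 76.4.

B* ≈ 686, H* ≈ 47.1, C* ≈ 76.4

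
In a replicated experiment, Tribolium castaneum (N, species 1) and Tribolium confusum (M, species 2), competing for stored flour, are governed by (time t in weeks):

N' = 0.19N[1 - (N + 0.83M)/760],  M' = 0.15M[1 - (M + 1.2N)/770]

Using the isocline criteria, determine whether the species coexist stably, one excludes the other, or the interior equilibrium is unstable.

species 1 excludes species 2

Compare the nullcline intercepts: K1/α12 = 760/0.83 = 916 > K2 = 770; K2/α21 = 770/1.2 = 642 < K1 = 760.
Since the inequalities point opposite ways, species 1 can invade but species 2 cannot.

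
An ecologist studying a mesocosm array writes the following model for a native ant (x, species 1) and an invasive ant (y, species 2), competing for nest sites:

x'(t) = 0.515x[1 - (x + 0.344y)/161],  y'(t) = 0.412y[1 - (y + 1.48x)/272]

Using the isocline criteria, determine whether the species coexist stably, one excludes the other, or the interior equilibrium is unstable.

stable coexistence

Compare the nullcline intercepts: K1/α12 = 161/0.344 = 468 > K2 = 272; K2/α21 = 272/1.48 = 184 > K1 = 161.
Since both inequalities hold, each species can invade when rare, so the interior equilibrium is stable.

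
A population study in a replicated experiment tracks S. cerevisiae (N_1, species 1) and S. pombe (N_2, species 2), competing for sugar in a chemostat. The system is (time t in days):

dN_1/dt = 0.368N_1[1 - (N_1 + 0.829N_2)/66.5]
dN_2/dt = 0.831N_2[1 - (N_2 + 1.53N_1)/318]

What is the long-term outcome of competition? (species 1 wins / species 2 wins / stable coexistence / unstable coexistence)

Compare the nullcline intercepts: K1/α12 = 66.5/0.829 = 80.2 < K2 = 318; K2/α21 = 318/1.53 = 208 > K1 = 66.5.
Since the inequalities point opposite ways, species 2 can invade but species 1 cannot.

species 2 excludes species 1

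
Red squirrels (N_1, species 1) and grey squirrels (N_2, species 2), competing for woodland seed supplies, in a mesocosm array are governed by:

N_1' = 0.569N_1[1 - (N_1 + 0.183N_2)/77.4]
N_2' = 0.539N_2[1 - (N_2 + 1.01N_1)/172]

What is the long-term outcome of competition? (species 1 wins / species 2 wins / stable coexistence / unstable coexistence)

Compare the nullcline intercepts: K1/α12 = 77.4/0.183 = 423 > K2 = 172; K2/α21 = 172/1.01 = 170 > K1 = 77.4.
Since both inequalities hold, each species can invade when rare, so the interior equilibrium is stable.

stable coexistence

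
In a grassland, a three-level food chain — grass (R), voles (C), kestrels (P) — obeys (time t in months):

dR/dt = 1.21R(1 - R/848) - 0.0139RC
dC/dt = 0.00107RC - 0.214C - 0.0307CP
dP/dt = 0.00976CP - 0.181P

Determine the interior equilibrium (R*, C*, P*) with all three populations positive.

From dP/dt = 0: 0.00976C* = 0.181, so C* = 18.5.
From dR/dt = 0: 1.21(1 - R*/848) = 0.0139·18.5, giving R* = 848·(1 - 0.213) = 667.
From dC/dt = 0: 0.00107·667 - 0.214 = 0.0307P*, so P* = 0.5/0.0307 = 16.3.

R* ≈ 667, C* ≈ 18.5, P* ≈ 16.3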